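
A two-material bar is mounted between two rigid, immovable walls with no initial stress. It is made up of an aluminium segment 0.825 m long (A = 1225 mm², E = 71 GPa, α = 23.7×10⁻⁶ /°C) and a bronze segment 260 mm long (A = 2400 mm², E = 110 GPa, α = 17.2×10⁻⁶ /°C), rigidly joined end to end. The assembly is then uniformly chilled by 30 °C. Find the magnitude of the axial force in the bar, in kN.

P ≈ 68.8 kN (tensile)

Free thermal contraction of the whole bar: Σ αᵢΔT Lᵢ = 23.7×10⁻⁶×30×825 + 17.2×10⁻⁶×30×260 = 0.7207 mm.
The walls prevent any net length change, so an axial force P (same in every segment) develops. Compatibility: P · Σ Lᵢ/(AᵢEᵢ) = δ_free.
The series flexibility is Σ Lᵢ/(AᵢEᵢ) = 825/(1225×71×10³) + 260/(2400×110×10³) = 1.047×10⁻⁵ mm/N.
So P = 0.7207 / 1.047×10⁻⁵ = 68.84 kN, tensile.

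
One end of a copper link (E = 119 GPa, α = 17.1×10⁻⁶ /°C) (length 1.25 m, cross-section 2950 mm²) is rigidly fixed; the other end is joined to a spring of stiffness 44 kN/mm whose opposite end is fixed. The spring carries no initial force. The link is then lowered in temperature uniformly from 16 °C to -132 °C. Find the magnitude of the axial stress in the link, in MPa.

σ ≈ 40.8 MPa (tensile)

Free thermal contraction: δ_free = αΔT L = 17.1×10⁻⁶ × 148 × 1250 = 3.163 mm.
Let P be the tensile force in the spring. The link extends elastically by PL/(AE) and the spring stretches by P/k; together these equal δ_free.
P [ L/(AE) + 1/k ] = δ_free → P [ 1250/(2950×119×10³) + 1/(44×10³) ] = 3.163.
P = 3.163 / 2.629×10⁻⁵ = 120300 N.
σ = P/A = 120300/2950 = 40.79 MPa.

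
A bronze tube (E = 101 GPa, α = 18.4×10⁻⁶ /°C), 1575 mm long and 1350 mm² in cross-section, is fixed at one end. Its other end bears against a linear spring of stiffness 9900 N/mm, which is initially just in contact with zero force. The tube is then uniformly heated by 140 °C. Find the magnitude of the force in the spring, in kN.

P ≈ 36 kN

If the spring were absent the tube would lengthen by αΔT L = 18.4×10⁻⁶ × 140 × 1575 = 4.057 mm.
With a force P in the spring, the elastic change of the tube is PL/(AE) and that of the spring is P/k; compatibility requires their sum to equal δ_free.
So P = δ_free / [L/(AE) + 1/k] = 4.057 / [ 1575/(1350×101×10³) + 1/(9900) ].
P = 4.057 / 0.0001126 = 36040 N.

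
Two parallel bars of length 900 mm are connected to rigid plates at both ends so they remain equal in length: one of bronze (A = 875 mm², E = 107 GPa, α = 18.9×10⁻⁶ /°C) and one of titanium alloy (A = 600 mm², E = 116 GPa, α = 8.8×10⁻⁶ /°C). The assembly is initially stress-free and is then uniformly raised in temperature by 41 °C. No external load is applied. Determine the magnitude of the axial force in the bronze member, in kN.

P ≈ 16.5 kN (compressive in the bronze)

Equilibrium of a rigid end plate with no external load gives equal and opposite internal forces ±P in the two members. Since α_{bronze} > α_{titanium alloy}, heating drives the bronze into compression and the titanium alloy into tension.
Setting the final lengths equal and cancelling L: (α₁ − α₂)ΔT = P/(A₁E₁) + P/(A₂E₂).
|α₁ − α₂|·ΔT = 10.1×10⁻⁶ × 41 = 0.0004141.
1/(A₁E₁) + 1/(A₂E₂) = 1/(875×107×10³) + 1/(600×116×10³) = 2.505×10⁻⁸ N⁻¹.
P = 0.0004141 / 2.505×10⁻⁸ = 16530 N = 16.53 kN.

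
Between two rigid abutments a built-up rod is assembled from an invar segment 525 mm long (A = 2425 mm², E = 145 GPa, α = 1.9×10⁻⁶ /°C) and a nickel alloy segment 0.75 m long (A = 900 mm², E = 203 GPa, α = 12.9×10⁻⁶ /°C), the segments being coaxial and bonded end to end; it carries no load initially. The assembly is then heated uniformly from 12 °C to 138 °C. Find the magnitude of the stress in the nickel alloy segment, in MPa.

Free thermal expansion of the whole bar: Σ αᵢΔT Lᵢ = 1.9×10⁻⁶×126×525 + 12.9×10⁻⁶×126×750 = 1.345 mm.
The walls prevent any net length change, so an axial force P (same in every segment) develops. Compatibility: P · Σ Lᵢ/(AᵢEᵢ) = δ_free.
Σ Lᵢ/(AᵢEᵢ) = 525/(2425×145×10³) + 750/(900×203×10³) = 5.598×10⁻⁶ mm/N.
So P = 1.345 / 5.598×10⁻⁶ = 240.2 kN, compressive.
σ_{nickel alloy} = P / A = 240200 / 900 = 266.9 MPa.

σ ≈ 267 MPa (compressive)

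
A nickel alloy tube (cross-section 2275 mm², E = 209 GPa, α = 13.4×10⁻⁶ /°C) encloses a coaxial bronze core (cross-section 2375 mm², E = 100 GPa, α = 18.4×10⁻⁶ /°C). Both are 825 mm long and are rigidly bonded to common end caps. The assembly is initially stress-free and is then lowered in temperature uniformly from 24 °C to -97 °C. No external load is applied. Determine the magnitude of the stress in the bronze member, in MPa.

Both members must finish at the same length. With the larger α, the bronze tends to over-contract; the plates restrain it, putting the bronze in tension and the nickel alloy in compression. With no external load the two internal forces are equal and opposite, magnitude P.
Setting the final lengths equal and cancelling L: (α₁ − α₂)ΔT = P/(A₁E₁) + P/(A₂E₂).
|α₁ − α₂|·ΔT = 5×10⁻⁶ × 121 = 0.000605.
1/(A₁E₁) + 1/(A₂E₂) = 1/(2275×209×10³) + 1/(2375×100×10³) = 6.314×10⁻⁹ N⁻¹.
So P = 0.000605 / 6.314×10⁻⁹ = 95.82 kN.
σ_{bronze} = P/A₂ = 95820/2375 = 40.35 MPa, tensile.

σ ≈ 40.3 MPa (tensile)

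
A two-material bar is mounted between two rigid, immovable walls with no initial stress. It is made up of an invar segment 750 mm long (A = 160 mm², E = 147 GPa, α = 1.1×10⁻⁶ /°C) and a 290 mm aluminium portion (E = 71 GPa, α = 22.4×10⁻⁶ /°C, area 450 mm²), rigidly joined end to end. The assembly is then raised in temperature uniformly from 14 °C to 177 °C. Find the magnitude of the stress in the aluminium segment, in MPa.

σ ≈ 64.7 MPa (compressive)

With the walls removed the bar would change length by δ_free = Σ αᵢΔT Lᵢ = 1.1×10⁻⁶×163×750 + 22.4×10⁻⁶×163×290 = 1.193 mm.
Since the ends are fixed, an axial force P builds up, equal in every segment, with P · Σ Lᵢ/(AᵢEᵢ) = δ_free.
The series flexibility is Σ Lᵢ/(AᵢEᵢ) = 750/(160×147×10³) + 290/(450×71×10³) = 4.096×10⁻⁵ mm/N.
Hence P = δ_free / Σ(L/AE) = 1.193/4.096×10⁻⁵ = 29.13 kN (compressive).
σ_{aluminium} = P / A = 29130 / 450 = 64.73 MPa.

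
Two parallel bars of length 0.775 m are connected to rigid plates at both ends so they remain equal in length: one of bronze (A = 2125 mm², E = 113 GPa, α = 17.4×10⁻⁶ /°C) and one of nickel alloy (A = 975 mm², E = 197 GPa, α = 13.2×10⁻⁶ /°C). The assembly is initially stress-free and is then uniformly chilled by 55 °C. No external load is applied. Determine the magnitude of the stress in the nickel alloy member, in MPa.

Equilibrium of a rigid end plate with no external load gives equal and opposite internal forces ±P in the two members. Since α_{bronze} > α_{nickel alloy}, cooling drives the bronze into tension and the nickel alloy into compression.
Equating the net (thermal + elastic) strains gives |α₁ − α₂|·ΔT = P·[1/(A₁E₁) + 1/(A₂E₂)].
|α₁ − α₂|·ΔT = 4.2×10⁻⁶ × 55 = 0.000231.
1/(A₁E₁) + 1/(A₂E₂) = 1/(2125×113×10³) + 1/(975×197×10³) = 9.371×10⁻⁹ N⁻¹.
P = 0.000231 / 9.371×10⁻⁹ = 24650 N = 24.65 kN.
σ_{nickel alloy} = P/A₂ = 24650/975 = 25.28 MPa, compressive.

σ ≈ 25.3 MPa (compressive)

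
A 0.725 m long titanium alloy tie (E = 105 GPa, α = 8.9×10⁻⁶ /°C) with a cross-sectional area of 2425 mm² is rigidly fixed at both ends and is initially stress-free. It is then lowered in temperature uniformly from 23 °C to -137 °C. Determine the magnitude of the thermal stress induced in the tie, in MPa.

σ ≈ 150 MPa (tensile)

The supports are rigid, so the total axial strain is zero. The restrained thermal strain is ε = αΔT = 8.9×10⁻⁶ × 160 = 1424×10⁻⁶.
σ = EαΔT = 105×10³ × 8.9×10⁻⁶ × 160 = 149.5 MPa (tensile; the tie is trying to contract).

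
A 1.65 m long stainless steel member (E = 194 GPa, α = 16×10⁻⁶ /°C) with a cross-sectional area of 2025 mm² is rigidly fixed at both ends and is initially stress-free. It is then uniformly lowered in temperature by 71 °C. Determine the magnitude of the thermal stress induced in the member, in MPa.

σ ≈ 220 MPa (tensile)

Because both ends are immovable the net strain is zero, and the suppressed thermal strain is αΔT = 16×10⁻⁶ × 71 = 1136×10⁻⁶.
σ = EαΔT = 194×10³ × 16×10⁻⁶ × 71 = 220.4 MPa (tensile; the member is trying to contract).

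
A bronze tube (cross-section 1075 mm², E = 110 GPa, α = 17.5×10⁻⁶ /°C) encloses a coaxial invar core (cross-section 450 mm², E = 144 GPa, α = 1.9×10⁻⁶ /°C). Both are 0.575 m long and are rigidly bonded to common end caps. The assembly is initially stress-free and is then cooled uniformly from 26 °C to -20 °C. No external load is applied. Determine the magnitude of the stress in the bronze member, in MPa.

The bronze has the larger α, so on cooling it would change length more than the invar if both were free. The rigid plates force a common final length, so the bronze is put into tension and the invar into compression, with equal and opposite forces P (no external load).
Setting the final lengths equal and cancelling L: (α₁ − α₂)ΔT = P/(A₁E₁) + P/(A₂E₂).
|α₁ − α₂|·ΔT = 15.6×10⁻⁶ × 46 = 0.0007176.
1/(A₁E₁) + 1/(A₂E₂) = 1/(1075×110×10³) + 1/(450×144×10³) = 2.389×10⁻⁸ N⁻¹.
P = 0.0007176 / 2.389×10⁻⁸ = 30040 N = 30.04 kN.
σ_{bronze} = P/A₁ = 30040/1075 = 27.94 MPa, tensile.

σ ≈ 27.9 MPa (tensile)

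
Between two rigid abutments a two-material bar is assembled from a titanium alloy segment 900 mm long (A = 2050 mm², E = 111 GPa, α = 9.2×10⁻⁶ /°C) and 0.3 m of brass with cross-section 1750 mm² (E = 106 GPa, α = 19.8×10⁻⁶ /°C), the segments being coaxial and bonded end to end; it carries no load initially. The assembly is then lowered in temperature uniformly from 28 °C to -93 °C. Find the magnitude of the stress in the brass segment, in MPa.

With the walls removed the bar would change length by δ_free = Σ αᵢΔT Lᵢ = 9.2×10⁻⁶×121×900 + 19.8×10⁻⁶×121×300 = 1.721 mm.
The walls prevent any net length change, so an axial force P (same in every segment) develops. Compatibility: P · Σ Lᵢ/(AᵢEᵢ) = δ_free.
The series flexibility is Σ Lᵢ/(AᵢEᵢ) = 900/(2050×111×10³) + 300/(1750×106×10³) = 5.572×10⁻⁶ mm/N.
P = 1.721 / 5.572×10⁻⁶ = 308800 N = 308.8 kN, tensile.
σ_{brass} = P / A = 308800 / 1750 = 176.4 MPa.

σ ≈ 176 MPa (tensile)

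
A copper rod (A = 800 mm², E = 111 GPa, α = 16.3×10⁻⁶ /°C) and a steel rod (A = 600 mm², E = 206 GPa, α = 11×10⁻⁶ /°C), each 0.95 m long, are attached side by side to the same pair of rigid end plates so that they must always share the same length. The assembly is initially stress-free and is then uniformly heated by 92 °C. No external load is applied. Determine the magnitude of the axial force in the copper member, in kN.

The copper has the larger α, so on heating it would change length more than the steel if both were free. The rigid plates force a common final length, so the copper is put into compression and the steel into tension, with equal and opposite forces P (no external load).
Equating the net (thermal + elastic) strains gives |α₁ − α₂|·ΔT = P·[1/(A₁E₁) + 1/(A₂E₂)].
|α₁ − α₂|·ΔT = 5.3×10⁻⁶ × 92 = 0.0004876.
1/(A₁E₁) + 1/(A₂E₂) = 1/(800×111×10³) + 1/(600×206×10³) = 1.935×10⁻⁸ N⁻¹.
So P = 0.0004876 / 1.935×10⁻⁸ = 25.2 kN.

P ≈ 25.2 kN (compressive in the copper)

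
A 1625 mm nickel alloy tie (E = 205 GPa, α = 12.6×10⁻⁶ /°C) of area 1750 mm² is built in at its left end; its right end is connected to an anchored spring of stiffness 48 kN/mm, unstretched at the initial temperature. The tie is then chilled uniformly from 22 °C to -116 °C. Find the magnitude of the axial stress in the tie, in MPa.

If the spring were absent the tie would shorten by αΔT L = 12.6×10⁻⁶ × 138 × 1625 = 2.826 mm.
Let P be the tensile force in the spring. The tie extends elastically by PL/(AE) and the spring stretches by P/k; together these equal δ_free.
So P = δ_free / [L/(AE) + 1/k] = 2.826 / [ 1625/(1750×205×10³) + 1/(48×10³) ].
P = 2.826 / 2.536×10⁻⁵ = 111400 N.
σ = P/A = 111400/1750 = 63.66 MPa.

σ ≈ 63.7 MPa (tensile)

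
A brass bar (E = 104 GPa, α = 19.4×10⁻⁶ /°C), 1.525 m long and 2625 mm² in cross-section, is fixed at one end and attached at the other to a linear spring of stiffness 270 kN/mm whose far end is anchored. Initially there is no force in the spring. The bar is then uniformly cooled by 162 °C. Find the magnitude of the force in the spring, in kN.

The unrestrained thermal change is αΔT L = 19.4×10⁻⁶ × 162 × 1525 = 4.793 mm.
Let P be the tensile force in the spring. The bar extends elastically by PL/(AE) and the spring stretches by P/k; together these equal δ_free.
P [ L/(AE) + 1/k ] = δ_free → P [ 1525/(2625×104×10³) + 1/(270×10³) ] = 4.793.
P = 4.793 / 9.29×10⁻⁶ = 515900 N.

P ≈ 516 kN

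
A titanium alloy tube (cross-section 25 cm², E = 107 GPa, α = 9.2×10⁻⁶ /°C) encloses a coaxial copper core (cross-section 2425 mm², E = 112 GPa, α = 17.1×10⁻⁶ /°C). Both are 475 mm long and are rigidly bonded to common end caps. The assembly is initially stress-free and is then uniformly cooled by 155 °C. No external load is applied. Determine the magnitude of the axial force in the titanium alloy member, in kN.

Both members must finish at the same length. With the larger α, the copper tends to over-contract; the plates restrain it, putting the copper in tension and the titanium alloy in compression. With no external load the two internal forces are equal and opposite, magnitude P.
Compatibility of the two members (thermal + elastic change equal): (α₁ − α₂)ΔT = P·[1/(A₁E₁) + 1/(A₂E₂)].
|α₁ − α₂|·ΔT = 7.9×10⁻⁶ × 155 = 0.001225.
1/(A₁E₁) + 1/(A₂E₂) = 1/(2500×107×10³) + 1/(2425×112×10³) = 7.42×10⁻⁹ N⁻¹.
So P = 0.001225 / 7.42×10⁻⁹ = 165 kN.

P ≈ 165 kN (compressive in the titanium alloy)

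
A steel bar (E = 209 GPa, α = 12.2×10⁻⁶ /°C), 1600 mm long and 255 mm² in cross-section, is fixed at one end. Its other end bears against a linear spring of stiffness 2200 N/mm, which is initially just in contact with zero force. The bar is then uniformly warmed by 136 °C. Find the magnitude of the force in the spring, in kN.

P ≈ 5.48 kN

The unrestrained thermal change is αΔT L = 12.2×10⁻⁶ × 136 × 1600 = 2.655 mm.
Let P be the compressive force at the spring. The bar shortens elastically by PL/(AE) and the spring compresses by P/k; together these equal δ_free.
So P = δ_free / [L/(AE) + 1/k] = 2.655 / [ 1600/(255×209×10³) + 1/(2200) ].
P = 2.655 / 0.0004846 = 5479 N.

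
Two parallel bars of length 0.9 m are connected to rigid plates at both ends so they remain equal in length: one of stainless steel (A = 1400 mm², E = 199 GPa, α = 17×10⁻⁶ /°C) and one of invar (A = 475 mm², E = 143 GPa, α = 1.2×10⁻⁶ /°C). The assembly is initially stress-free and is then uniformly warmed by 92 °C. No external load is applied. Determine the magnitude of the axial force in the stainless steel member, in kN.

Equilibrium of a rigid end plate with no external load gives equal and opposite internal forces ±P in the two members. Since α_{stainless steel} > α_{invar}, heating drives the stainless steel into compression and the invar into tension.
Setting the final lengths equal and cancelling L: (α₁ − α₂)ΔT = P/(A₁E₁) + P/(A₂E₂).
|α₁ − α₂|·ΔT = 15.8×10⁻⁶ × 92 = 0.001454.
1/(A₁E₁) + 1/(A₂E₂) = 1/(1400×199×10³) + 1/(475×143×10³) = 1.831×10⁻⁸ N⁻¹.
So P = 0.001454 / 1.831×10⁻⁸ = 79.38 kN.

P ≈ 79.4 kN (compressive in the stainless steel)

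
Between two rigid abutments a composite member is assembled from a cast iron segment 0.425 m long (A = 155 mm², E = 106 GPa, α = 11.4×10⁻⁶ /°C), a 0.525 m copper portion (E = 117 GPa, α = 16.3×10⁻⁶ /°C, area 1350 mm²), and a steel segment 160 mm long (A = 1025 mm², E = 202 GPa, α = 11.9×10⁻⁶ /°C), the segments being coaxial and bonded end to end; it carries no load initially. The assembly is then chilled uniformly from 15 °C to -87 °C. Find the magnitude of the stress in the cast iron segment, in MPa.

If the supports were absent, the total length change would be Σ αᵢΔT Lᵢ = 11.4×10⁻⁶×102×425 + 16.3×10⁻⁶×102×525 + 11.9×10⁻⁶×102×160 = 1.561 mm.
Since the ends are fixed, an axial force P builds up, equal in every segment, with P · Σ Lᵢ/(AᵢEᵢ) = δ_free.
The series flexibility is Σ Lᵢ/(AᵢEᵢ) = 425/(155×106×10³) + 525/(1350×117×10³) + 160/(1025×202×10³) = 2.996×10⁻⁵ mm/N.
Hence P = δ_free / Σ(L/AE) = 1.561/2.996×10⁻⁵ = 52.1 kN (tensile).
σ_{cast iron} = P / A = 52100 / 155 = 336.2 MPa.

σ ≈ 336 MPa (tensile)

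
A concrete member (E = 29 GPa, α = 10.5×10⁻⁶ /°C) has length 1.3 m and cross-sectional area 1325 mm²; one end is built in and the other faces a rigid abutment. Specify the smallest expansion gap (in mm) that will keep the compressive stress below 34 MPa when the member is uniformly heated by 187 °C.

With no wall the member would lengthen by αΔT L = 10.5×10⁻⁶ × 187 × 1300 = 2.553 mm.
At the allowable stress the elastic shortening the wall may impose is σL/E = 34 × 1300 / (29×10³) = 1.524 mm.
The gap must absorb the remainder: g_min = 2.553 − 1.524 = 1.028 mm.

g ≈ 1.03 mm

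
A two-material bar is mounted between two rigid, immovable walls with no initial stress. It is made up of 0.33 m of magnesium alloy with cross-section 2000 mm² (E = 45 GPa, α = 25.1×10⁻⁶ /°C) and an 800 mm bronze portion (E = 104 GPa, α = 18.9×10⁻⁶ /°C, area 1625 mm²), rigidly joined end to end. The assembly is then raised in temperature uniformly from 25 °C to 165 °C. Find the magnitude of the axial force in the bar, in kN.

With the walls removed the bar would change length by δ_free = Σ αᵢΔT Lᵢ = 25.1×10⁻⁶×140×330 + 18.9×10⁻⁶×140×800 = 3.276 mm.
The rigid supports impose zero overall length change; the single axial force P common to all segments must satisfy P Σ Lᵢ/(AᵢEᵢ) = δ_free.
Σ Lᵢ/(AᵢEᵢ) = 330/(2000×45×10³) + 800/(1625×104×10³) = 8.4×10⁻⁶ mm/N.
P = 3.276 / 8.4×10⁻⁶ = 390000 N = 390 kN, compressive.

P ≈ 390 kN (compressive)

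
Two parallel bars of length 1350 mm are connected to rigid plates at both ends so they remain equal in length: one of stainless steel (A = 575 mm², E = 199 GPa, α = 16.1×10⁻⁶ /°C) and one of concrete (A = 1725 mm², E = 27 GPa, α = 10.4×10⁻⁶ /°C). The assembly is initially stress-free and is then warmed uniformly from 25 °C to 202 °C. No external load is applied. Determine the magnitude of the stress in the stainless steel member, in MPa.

Equilibrium of a rigid end plate with no external load gives equal and opposite internal forces ±P in the two members. Since α_{stainless steel} > α_{concrete}, heating drives the stainless steel into compression and the concrete into tension.
Setting the final lengths equal and cancelling L: (α₁ − α₂)ΔT = P/(A₁E₁) + P/(A₂E₂).
|α₁ − α₂|·ΔT = 5.7×10⁻⁶ × 177 = 0.001009.
1/(A₁E₁) + 1/(A₂E₂) = 1/(575×199×10³) + 1/(1725×27×10³) = 3.021×10⁻⁸ N⁻¹.
P = 0.001009 / 3.021×10⁻⁸ = 33400 N = 33.4 kN.
σ_{stainless steel} = P/A₁ = 33400/575 = 58.08 MPa, compressive.

σ ≈ 58.1 MPa (compressive)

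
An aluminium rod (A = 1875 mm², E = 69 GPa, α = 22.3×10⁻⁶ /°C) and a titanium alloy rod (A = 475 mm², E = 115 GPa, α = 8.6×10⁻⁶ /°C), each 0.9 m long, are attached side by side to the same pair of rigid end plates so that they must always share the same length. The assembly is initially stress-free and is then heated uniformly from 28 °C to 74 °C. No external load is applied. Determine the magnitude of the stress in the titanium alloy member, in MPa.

σ ≈ 51 MPa (tensile)

Both members must finish at the same length. With the larger α, the aluminium tends to over-expand; the plates restrain it, putting the aluminium in compression and the titanium alloy in tension. With no external load the two internal forces are equal and opposite, magnitude P.
Setting the final lengths equal and cancelling L: (α₁ − α₂)ΔT = P/(A₁E₁) + P/(A₂E₂).
|α₁ − α₂|·ΔT = 13.7×10⁻⁶ × 46 = 0.0006302.
1/(A₁E₁) + 1/(A₂E₂) = 1/(1875×69×10³) + 1/(475×115×10³) = 2.604×10⁻⁸ N⁻¹.
So P = 0.0006302 / 2.604×10⁻⁸ = 24.2 kN.
σ_{titanium alloy} = P/A₂ = 24200/475 = 50.96 MPa, tensile.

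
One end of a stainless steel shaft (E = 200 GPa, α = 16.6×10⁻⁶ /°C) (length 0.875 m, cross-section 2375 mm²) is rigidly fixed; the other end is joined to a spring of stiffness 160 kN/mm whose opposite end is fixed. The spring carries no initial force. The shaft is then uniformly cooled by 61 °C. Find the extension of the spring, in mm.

The unrestrained thermal change is αΔT L = 16.6×10⁻⁶ × 61 × 875 = 0.886 mm.
With a force P in the spring, the elastic change of the shaft is PL/(AE) and that of the spring is P/k; compatibility requires their sum to equal δ_free.
P [ L/(AE) + 1/k ] = δ_free → P [ 875/(2375×200×10³) + 1/(160×10³) ] = 0.886.
P = 0.886 / 8.092×10⁻⁶ = 109500 N.
Spring extension = P/k = 109500/(160×10³) = 0.6843 mm.

δ ≈ 0.684 mm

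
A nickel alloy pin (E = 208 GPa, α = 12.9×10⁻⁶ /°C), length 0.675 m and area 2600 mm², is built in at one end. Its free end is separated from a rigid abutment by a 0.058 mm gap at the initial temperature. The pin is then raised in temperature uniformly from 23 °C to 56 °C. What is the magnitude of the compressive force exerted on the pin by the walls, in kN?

Unrestrained expansion: δ_free = αΔT L = 12.9×10⁻⁶ × 33 × 675 = 0.2873 mm.
The gap closes (δ_free > 0.058 mm) and the wall then resists a further 0.2873 − 0.058 = 0.2293 mm of expansion.
Compatibility: PL/(AE) = 0.2293 mm, so σ = P/A = E × (0.2293/675) = 70.67 MPa.
Force on the wall = σA = 70.67 × 2600 mm² = 183.7 kN.

P ≈ 184 kN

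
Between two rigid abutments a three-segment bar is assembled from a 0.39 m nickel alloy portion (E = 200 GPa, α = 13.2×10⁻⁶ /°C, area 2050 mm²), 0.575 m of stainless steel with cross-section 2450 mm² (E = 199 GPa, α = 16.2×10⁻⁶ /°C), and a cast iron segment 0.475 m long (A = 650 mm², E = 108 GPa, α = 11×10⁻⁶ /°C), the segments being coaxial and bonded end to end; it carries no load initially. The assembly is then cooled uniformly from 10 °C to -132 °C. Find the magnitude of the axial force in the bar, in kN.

P ≈ 314 kN (tensile)

With the walls removed the bar would change length by δ_free = Σ αᵢΔT Lᵢ = 13.2×10⁻⁶×142×390 + 16.2×10⁻⁶×142×575 + 11×10⁻⁶×142×475 = 2.796 mm.
The rigid supports impose zero overall length change; the single axial force P common to all segments must satisfy P Σ Lᵢ/(AᵢEᵢ) = δ_free.
Σ Lᵢ/(AᵢEᵢ) = 390/(2050×200×10³) + 575/(2450×199×10³) + 475/(650×108×10³) = 8.897×10⁻⁶ mm/N.
P = 2.796 / 8.897×10⁻⁶ = 314200 N = 314.2 kN, tensile.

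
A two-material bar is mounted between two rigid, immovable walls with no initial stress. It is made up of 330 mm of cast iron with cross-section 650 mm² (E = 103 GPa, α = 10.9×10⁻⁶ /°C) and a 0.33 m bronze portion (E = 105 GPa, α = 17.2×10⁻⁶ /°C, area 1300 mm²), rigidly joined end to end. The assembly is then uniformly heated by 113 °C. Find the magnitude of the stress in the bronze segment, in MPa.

σ ≈ 110 MPa (compressive)

Free thermal expansion of the whole bar: Σ αᵢΔT Lᵢ = 10.9×10⁻⁶×113×330 + 17.2×10⁻⁶×113×330 = 1.048 mm.
The rigid supports impose zero overall length change; the single axial force P common to all segments must satisfy P Σ Lᵢ/(AᵢEᵢ) = δ_free.
Σ Lᵢ/(AᵢEᵢ) = 330/(650×103×10³) + 330/(1300×105×10³) = 7.347×10⁻⁶ mm/N.
Hence P = δ_free / Σ(L/AE) = 1.048/7.347×10⁻⁶ = 142.6 kN (compressive).
σ_{bronze} = P / A = 142600 / 1300 = 109.7 MPa.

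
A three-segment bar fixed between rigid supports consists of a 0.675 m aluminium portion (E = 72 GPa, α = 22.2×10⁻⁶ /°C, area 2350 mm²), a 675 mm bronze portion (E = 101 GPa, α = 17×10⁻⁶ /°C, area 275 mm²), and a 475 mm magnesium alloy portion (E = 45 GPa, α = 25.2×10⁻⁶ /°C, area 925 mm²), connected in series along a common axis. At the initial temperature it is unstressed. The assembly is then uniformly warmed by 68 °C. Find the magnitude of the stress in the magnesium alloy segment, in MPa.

Free thermal expansion of the whole bar: Σ αᵢΔT Lᵢ = 22.2×10⁻⁶×68×675 + 17×10⁻⁶×68×675 + 25.2×10⁻⁶×68×475 = 2.613 mm.
The walls prevent any net length change, so an axial force P (same in every segment) develops. Compatibility: P · Σ Lᵢ/(AᵢEᵢ) = δ_free.
Σ Lᵢ/(AᵢEᵢ) = 675/(2350×72×10³) + 675/(275×101×10³) + 475/(925×45×10³) = 3.97×10⁻⁵ mm/N.
So P = 2.613 / 3.97×10⁻⁵ = 65.82 kN, compressive.
σ_{magnesium alloy} = P / A = 65820 / 925 = 71.16 MPa.

σ ≈ 71.2 MPa (compressive)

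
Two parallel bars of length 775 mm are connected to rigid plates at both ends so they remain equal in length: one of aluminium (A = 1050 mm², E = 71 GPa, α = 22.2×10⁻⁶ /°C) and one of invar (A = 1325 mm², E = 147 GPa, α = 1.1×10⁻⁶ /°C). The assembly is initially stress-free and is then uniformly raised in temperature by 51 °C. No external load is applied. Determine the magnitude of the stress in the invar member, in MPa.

Both members must finish at the same length. With the larger α, the aluminium tends to over-expand; the plates restrain it, putting the aluminium in compression and the invar in tension. With no external load the two internal forces are equal and opposite, magnitude P.
Compatibility of the two members (thermal + elastic change equal): (α₁ − α₂)ΔT = P·[1/(A₁E₁) + 1/(A₂E₂)].
|α₁ − α₂|·ΔT = 21.1×10⁻⁶ × 51 = 0.001076.
1/(A₁E₁) + 1/(A₂E₂) = 1/(1050×71×10³) + 1/(1325×147×10³) = 1.855×10⁻⁸ N⁻¹.
P = 0.001076 / 1.855×10⁻⁸ = 58020 N = 58.02 kN.
σ_{invar} = P/A₂ = 58020/1325 = 43.79 MPa, tensile.

σ ≈ 43.8 MPa (tensile)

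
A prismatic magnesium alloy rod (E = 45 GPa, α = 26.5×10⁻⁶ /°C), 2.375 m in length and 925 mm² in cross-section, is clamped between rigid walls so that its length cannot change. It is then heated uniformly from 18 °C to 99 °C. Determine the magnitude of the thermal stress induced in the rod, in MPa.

σ ≈ 96.6 MPa (compressive)

With length fixed, the mechanical strain must cancel the thermal strain αΔT = 26.5×10⁻⁶ × 81 = 2146.5×10⁻⁶.
The stress required to suppress this strain is σ = Eε = 45×10³ × 2146.5×10⁻⁶ = 96.59 MPa, compressive since the rod is trying to expand.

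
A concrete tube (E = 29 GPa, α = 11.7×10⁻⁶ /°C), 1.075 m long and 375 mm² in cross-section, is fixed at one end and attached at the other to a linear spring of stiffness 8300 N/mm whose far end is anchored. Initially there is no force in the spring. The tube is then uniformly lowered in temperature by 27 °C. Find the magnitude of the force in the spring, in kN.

The unrestrained thermal change is αΔT L = 11.7×10⁻⁶ × 27 × 1075 = 0.3396 mm.
With a force P in the spring, the elastic change of the tube is PL/(AE) and that of the spring is P/k; compatibility requires their sum to equal δ_free.
P [ L/(AE) + 1/k ] = δ_free → P [ 1075/(375×29×10³) + 1/(8300) ] = 0.3396.
P = 0.3396 / 0.0002193 = 1548 N.

P ≈ 1.55 kN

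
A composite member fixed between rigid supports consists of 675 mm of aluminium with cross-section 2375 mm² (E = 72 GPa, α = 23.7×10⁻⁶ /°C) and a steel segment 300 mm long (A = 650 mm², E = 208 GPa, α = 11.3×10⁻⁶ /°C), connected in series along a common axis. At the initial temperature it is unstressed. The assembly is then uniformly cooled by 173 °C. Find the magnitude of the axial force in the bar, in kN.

Free thermal contraction of the whole bar: Σ αᵢΔT Lᵢ = 23.7×10⁻⁶×173×675 + 11.3×10⁻⁶×173×300 = 3.354 mm.
The rigid supports impose zero overall length change; the single axial force P common to all segments must satisfy P Σ Lᵢ/(AᵢEᵢ) = δ_free.
The series flexibility is Σ Lᵢ/(AᵢEᵢ) = 675/(2375×72×10³) + 300/(650×208×10³) = 6.166×10⁻⁶ mm/N.
So P = 3.354 / 6.166×10⁻⁶ = 543.9 kN, tensile.

P ≈ 544 kN (tensile)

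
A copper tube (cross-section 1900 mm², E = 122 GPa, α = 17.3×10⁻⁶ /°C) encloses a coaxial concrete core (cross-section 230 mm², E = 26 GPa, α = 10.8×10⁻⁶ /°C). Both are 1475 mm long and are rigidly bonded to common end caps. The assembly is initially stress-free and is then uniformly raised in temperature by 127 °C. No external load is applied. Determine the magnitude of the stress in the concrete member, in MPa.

σ ≈ 20.9 MPa (tensile)

The copper has the larger α, so on heating it would change length more than the concrete if both were free. The rigid plates force a common final length, so the copper is put into compression and the concrete into tension, with equal and opposite forces P (no external load).
Compatibility of the two members (thermal + elastic change equal): (α₁ − α₂)ΔT = P·[1/(A₁E₁) + 1/(A₂E₂)].
|α₁ − α₂|·ΔT = 6.5×10⁻⁶ × 127 = 0.0008255.
1/(A₁E₁) + 1/(A₂E₂) = 1/(1900×122×10³) + 1/(230×26×10³) = 1.715×10⁻⁷ N⁻¹.
So P = 0.0008255 / 1.715×10⁻⁷ = 4.812 kN.
σ_{concrete} = P/A₂ = 4812/230 = 20.92 MPa, tensile.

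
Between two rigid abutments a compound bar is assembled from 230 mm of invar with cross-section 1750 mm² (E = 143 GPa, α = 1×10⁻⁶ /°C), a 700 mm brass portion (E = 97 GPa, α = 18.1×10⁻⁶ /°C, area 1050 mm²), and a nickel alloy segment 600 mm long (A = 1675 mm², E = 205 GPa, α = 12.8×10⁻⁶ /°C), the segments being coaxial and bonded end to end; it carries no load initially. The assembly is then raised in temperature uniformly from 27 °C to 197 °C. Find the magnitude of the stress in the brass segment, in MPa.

Free thermal expansion of the whole bar: Σ αᵢΔT Lᵢ = 1×10⁻⁶×170×230 + 18.1×10⁻⁶×170×700 + 12.8×10⁻⁶×170×600 = 3.499 mm.
The rigid supports impose zero overall length change; the single axial force P common to all segments must satisfy P Σ Lᵢ/(AᵢEᵢ) = δ_free.
The series flexibility is Σ Lᵢ/(AᵢEᵢ) = 230/(1750×143×10³) + 700/(1050×97×10³) + 600/(1675×205×10³) = 9.539×10⁻⁶ mm/N.
P = 3.499 / 9.539×10⁻⁶ = 366800 N = 366.8 kN, compressive.
σ_{brass} = P / A = 366800 / 1050 = 349.3 MPa.

σ ≈ 349 MPa (compressive)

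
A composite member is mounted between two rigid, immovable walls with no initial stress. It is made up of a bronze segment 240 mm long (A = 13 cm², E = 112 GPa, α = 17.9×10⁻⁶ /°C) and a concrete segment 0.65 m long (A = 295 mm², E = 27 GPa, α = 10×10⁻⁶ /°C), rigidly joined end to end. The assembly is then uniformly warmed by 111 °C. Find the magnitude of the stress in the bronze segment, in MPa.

With the walls removed the bar would change length by δ_free = Σ αᵢΔT Lᵢ = 17.9×10⁻⁶×111×240 + 10×10⁻⁶×111×650 = 1.198 mm.
Since the ends are fixed, an axial force P builds up, equal in every segment, with P · Σ Lᵢ/(AᵢEᵢ) = δ_free.
Σ Lᵢ/(AᵢEᵢ) = 240/(1300×112×10³) + 650/(295×27×10³) = 8.326×10⁻⁵ mm/N.
P = 1.198 / 8.326×10⁻⁵ = 14390 N = 14.39 kN, compressive.
σ_{bronze} = P / A = 14390 / 1300 = 11.07 MPa.

σ ≈ 11.1 MPa (compressive)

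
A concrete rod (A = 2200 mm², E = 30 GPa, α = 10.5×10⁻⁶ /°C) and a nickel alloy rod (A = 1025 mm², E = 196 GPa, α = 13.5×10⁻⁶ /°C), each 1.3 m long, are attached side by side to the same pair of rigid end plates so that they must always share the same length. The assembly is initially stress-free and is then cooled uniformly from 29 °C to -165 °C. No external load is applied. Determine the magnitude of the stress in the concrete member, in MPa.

Both members must finish at the same length. With the larger α, the nickel alloy tends to over-contract; the plates restrain it, putting the nickel alloy in tension and the concrete in compression. With no external load the two internal forces are equal and opposite, magnitude P.
Setting the final lengths equal and cancelling L: (α₁ − α₂)ΔT = P/(A₁E₁) + P/(A₂E₂).
|α₁ − α₂|·ΔT = 3×10⁻⁶ × 194 = 0.000582.
1/(A₁E₁) + 1/(A₂E₂) = 1/(2200×30×10³) + 1/(1025×196×10³) = 2.013×10⁻⁸ N⁻¹.
So P = 0.000582 / 2.013×10⁻⁸ = 28.91 kN.
σ_{concrete} = P/A₁ = 28910/2200 = 13.14 MPa, compressive.

σ ≈ 13.1 MPa (compressive)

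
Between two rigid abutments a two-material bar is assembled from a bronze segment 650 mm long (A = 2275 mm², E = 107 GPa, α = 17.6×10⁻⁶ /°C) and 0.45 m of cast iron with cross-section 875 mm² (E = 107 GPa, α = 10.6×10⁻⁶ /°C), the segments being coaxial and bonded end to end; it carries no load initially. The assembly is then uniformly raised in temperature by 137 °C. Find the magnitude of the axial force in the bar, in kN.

P ≈ 297 kN (compressive)

Free thermal expansion of the whole bar: Σ αᵢΔT Lᵢ = 17.6×10⁻⁶×137×650 + 10.6×10⁻⁶×137×450 = 2.221 mm.
The rigid supports impose zero overall length change; the single axial force P common to all segments must satisfy P Σ Lᵢ/(AᵢEᵢ) = δ_free.
The series flexibility is Σ Lᵢ/(AᵢEᵢ) = 650/(2275×107×10³) + 450/(875×107×10³) = 7.477×10⁻⁶ mm/N.
P = 2.221 / 7.477×10⁻⁶ = 297000 N = 297 kN, compressive.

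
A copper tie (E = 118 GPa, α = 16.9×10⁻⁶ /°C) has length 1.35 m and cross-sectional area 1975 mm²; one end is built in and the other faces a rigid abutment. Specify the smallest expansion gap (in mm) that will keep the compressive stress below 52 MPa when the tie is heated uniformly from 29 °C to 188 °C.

With no wall the tie would lengthen by αΔT L = 16.9×10⁻⁶ × 159 × 1350 = 3.628 mm.
At the allowable stress the elastic shortening the wall may impose is σL/E = 52 × 1350 / (118×10³) = 0.5949 mm.
So the gap has to take up the difference, g_min = δ_free − σL/E = 3.628 − 0.5949 = 3.033 mm.

g ≈ 3.03 mm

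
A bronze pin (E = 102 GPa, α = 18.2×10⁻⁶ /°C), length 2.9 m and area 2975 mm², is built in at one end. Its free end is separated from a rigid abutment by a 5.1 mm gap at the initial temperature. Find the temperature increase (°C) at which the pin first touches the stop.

ΔT ≈ 96.6 °C

The gap closes when αΔT L = 5.1 mm, since the pin is still unstressed at that instant.
So ΔT = g/(αL) = 5.1/(18.2×10⁻⁶ × 2900) = 96.63 °C.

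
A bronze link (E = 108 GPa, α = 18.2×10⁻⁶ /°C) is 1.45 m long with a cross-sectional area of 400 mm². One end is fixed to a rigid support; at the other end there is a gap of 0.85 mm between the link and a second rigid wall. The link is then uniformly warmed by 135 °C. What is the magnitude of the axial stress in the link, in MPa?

If the wall were absent the link would grow by αΔT L = 18.2×10⁻⁶ × 135 × 1450 = 3.563 mm.
After closing the 0.85 mm clearance, 3.563 − 0.85 = 2.713 mm of expansion remains to be suppressed by the wall.
So σ = E(δ_free − g)/L = 108×10³ × 2.713/1450 = 202 MPa.

σ ≈ 202 MPa (compressive)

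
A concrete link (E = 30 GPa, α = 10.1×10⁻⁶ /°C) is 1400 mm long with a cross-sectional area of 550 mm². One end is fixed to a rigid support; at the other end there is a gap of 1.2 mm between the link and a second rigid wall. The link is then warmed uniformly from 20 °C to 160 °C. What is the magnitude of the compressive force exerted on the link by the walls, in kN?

P ≈ 9.19 kN

If the wall were absent the link would grow by αΔT L = 10.1×10⁻⁶ × 140 × 1400 = 1.98 mm.
This exceeds the 1.2 mm gap, so the wall pushes back. The portion of expansion that must be recovered elastically is δ_free − gap = 1.98 − 1.2 = 0.7796 mm.
Compatibility: PL/(AE) = 0.7796 mm, so σ = P/A = E × (0.7796/1400) = 16.71 MPa.
P = σA = 16.71 × 550 = 9.188 kN.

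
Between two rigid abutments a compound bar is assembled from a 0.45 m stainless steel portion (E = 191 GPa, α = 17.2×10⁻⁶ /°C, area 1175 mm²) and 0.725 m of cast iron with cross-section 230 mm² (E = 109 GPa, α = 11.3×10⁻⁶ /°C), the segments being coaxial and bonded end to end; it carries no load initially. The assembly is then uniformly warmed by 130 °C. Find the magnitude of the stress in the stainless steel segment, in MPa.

σ ≈ 57 MPa (compressive)

Free thermal expansion of the whole bar: Σ αᵢΔT Lᵢ = 17.2×10⁻⁶×130×450 + 11.3×10⁻⁶×130×725 = 2.071 mm.
The walls prevent any net length change, so an axial force P (same in every segment) develops. Compatibility: P · Σ Lᵢ/(AᵢEᵢ) = δ_free.
The series flexibility is Σ Lᵢ/(AᵢEᵢ) = 450/(1175×191×10³) + 725/(230×109×10³) = 3.092×10⁻⁵ mm/N.
P = 2.071 / 3.092×10⁻⁵ = 66980 N = 66.98 kN, compressive.
σ_{stainless steel} = P / A = 66980 / 1175 = 57 MPa.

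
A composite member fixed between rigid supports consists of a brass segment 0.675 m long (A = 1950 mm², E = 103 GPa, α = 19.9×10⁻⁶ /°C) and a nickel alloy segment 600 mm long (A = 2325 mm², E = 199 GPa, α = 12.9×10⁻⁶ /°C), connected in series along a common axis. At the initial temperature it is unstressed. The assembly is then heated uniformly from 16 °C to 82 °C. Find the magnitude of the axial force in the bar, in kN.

With the walls removed the bar would change length by δ_free = Σ αᵢΔT Lᵢ = 19.9×10⁻⁶×66×675 + 12.9×10⁻⁶×66×600 = 1.397 mm.
The walls prevent any net length change, so an axial force P (same in every segment) develops. Compatibility: P · Σ Lᵢ/(AᵢEᵢ) = δ_free.
The series flexibility is Σ Lᵢ/(AᵢEᵢ) = 675/(1950×103×10³) + 600/(2325×199×10³) = 4.658×10⁻⁶ mm/N.
Hence P = δ_free / Σ(L/AE) = 1.397/4.658×10⁻⁶ = 300 kN (compressive).

P ≈ 300 kN (compressive)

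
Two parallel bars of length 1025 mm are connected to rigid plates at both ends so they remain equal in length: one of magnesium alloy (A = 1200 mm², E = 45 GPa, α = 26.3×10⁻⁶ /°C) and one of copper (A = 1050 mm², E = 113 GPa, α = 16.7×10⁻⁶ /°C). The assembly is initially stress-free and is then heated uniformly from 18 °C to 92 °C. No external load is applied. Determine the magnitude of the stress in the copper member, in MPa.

Equilibrium of a rigid end plate with no external load gives equal and opposite internal forces ±P in the two members. Since α_{magnesium alloy} > α_{copper}, heating drives the magnesium alloy into compression and the copper into tension.
Setting the final lengths equal and cancelling L: (α₁ − α₂)ΔT = P/(A₁E₁) + P/(A₂E₂).
|α₁ − α₂|·ΔT = 9.6×10⁻⁶ × 74 = 0.0007104.
1/(A₁E₁) + 1/(A₂E₂) = 1/(1200×45×10³) + 1/(1050×113×10³) = 2.695×10⁻⁸ N⁻¹.
So P = 0.0007104 / 2.695×10⁻⁸ = 26.36 kN.
σ_{copper} = P/A₂ = 26360/1050 = 25.11 MPa, tensile.

σ ≈ 25.1 MPa (tensile)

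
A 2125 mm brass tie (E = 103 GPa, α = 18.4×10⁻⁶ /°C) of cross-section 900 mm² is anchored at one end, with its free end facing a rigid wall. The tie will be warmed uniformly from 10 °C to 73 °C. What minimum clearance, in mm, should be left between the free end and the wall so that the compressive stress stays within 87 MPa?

With no wall the tie would lengthen by αΔT L = 18.4×10⁻⁶ × 63 × 2125 = 2.463 mm.
At the allowable stress the elastic shortening the wall may impose is σL/E = 87 × 2125 / (103×10³) = 1.795 mm.
The gap must absorb the remainder: g_min = 2.463 − 1.795 = 0.6684 mm.

g ≈ 0.668 mm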